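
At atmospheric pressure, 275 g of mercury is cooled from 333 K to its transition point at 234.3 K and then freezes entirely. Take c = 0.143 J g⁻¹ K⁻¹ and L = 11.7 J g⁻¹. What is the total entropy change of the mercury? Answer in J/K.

ΔS = -27.6 J/K

Cooling step: ΔS₁ = m c ln(T_tr/T_i) = 275 × 0.143 × ln(234.3/333) = -13.82 J/K.
Phase change: ΔS₂ = −mL/T_tr = −275 × 11.7 / 234.3 = -13.73 J/K.
ΔS_total = (-13.82) + (-13.73) = -27.6 J/K.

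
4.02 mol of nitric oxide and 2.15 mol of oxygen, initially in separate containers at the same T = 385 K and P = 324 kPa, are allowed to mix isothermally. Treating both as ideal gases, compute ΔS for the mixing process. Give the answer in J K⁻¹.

Mole fractions: x_A = 4.02/6.17 = 0.652, x_B = 0.348.
ΔS_mix = −R(n_A ln x_A + n_B ln x_B) = −8.314 × (4.02 ln 0.652 + 2.15 ln 0.348) = 33.2 J/K.

ΔS_mix = 33.2 J/K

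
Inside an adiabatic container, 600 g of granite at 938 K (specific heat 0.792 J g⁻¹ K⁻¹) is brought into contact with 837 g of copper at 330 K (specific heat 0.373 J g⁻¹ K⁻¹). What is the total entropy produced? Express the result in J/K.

ΔS_total = 92.2 J/K

Energy balance: T_f = (m₁c₁T₁ + m₂c₂T₂)/(m₁c₁ + m₂c₂) = 696.93 K.
ΔS₁ = m₁c₁ ln(T_f/T₁) = 475.2 × ln(696.93/938) = -141.2 J/K.
ΔS₂ = m₂c₂ ln(T_f/T₂) = 312.201 × ln(696.93/330) = 233.4 J/K.
ΔS_total = -141.2 + 233.4 = 92.2 J/K.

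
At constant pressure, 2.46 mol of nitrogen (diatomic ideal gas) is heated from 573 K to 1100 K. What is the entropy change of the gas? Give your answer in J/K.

At constant pressure, ΔS = nC_p ln(T₂/T₁) with C_p = 7R/2 = 29.1 J mol⁻¹ K⁻¹.
ΔS = 2.46 × 29.1 × ln(1100/573) = 46.7 J/K.

ΔS = 46.7 J/K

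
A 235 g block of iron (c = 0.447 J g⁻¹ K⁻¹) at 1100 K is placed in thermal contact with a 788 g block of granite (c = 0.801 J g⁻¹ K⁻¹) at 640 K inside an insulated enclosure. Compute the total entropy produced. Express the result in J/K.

Energy balance: T_f = (m₁c₁T₁ + m₂c₂T₂)/(m₁c₁ + m₂c₂) = 705.63 K.
ΔS₁ = m₁c₁ ln(T_f/T₁) = 105.045 × ln(705.63/1100) = -46.64 J/K.
ΔS₂ = m₂c₂ ln(T_f/T₂) = 631.188 × ln(705.63/640) = 61.62 J/K.
ΔS_total = -46.64 + 61.62 = 15 J/K.

ΔS_total = 15 J/K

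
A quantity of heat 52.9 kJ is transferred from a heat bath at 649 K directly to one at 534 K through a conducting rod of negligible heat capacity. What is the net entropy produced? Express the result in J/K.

ΔS_total = 17.6 J/K

ΔS_hot = −Q/T_H = −52900/649 = -81.51 J/K and ΔS_cold = +Q/T_C = 52900/534 = 99.064 J/K.
ΔS_total = -81.51 + 99.064 = 17.6 J/K, positive as the second law requires.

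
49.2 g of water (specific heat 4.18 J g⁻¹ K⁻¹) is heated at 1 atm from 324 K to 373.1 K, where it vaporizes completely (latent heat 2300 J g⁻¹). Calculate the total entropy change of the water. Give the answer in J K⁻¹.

ΔS = 332 J/K

Warming step: ΔS₁ = m c ln(T_tr/T_i) = 49.2 × 4.18 × ln(373.1/324) = 29.02 J/K.
Phase change: ΔS₂ = +mL/T_tr = 49.2 × 2300 / 373.1 = 303.3 J/K.
ΔS_total = (29.02) + (303.3) = 332 J/K.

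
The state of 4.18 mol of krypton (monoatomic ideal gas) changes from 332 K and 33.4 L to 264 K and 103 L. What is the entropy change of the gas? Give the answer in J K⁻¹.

Entropy is a state function: ΔS = nC_V ln(T₂/T₁) + nR ln(V₂/V₁), with C_V = 3R/2 = 12.47 J mol⁻¹ K⁻¹ for a monoatomic ideal gas.
ΔS = 4.18 × [12.47 × ln(264/332) + 8.314 × ln(103/33.4)] = 27.2 J/K.

ΔS = 27.2 J/K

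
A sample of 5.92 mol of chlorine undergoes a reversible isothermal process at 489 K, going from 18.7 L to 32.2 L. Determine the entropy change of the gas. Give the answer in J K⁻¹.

ΔS_gas = 26.7 J/K

For an isothermal ideal gas ΔS_gas = nR ln(V₂/V₁) = 5.92 × 8.314 × ln(32.2/18.7) = 26.7 J/K.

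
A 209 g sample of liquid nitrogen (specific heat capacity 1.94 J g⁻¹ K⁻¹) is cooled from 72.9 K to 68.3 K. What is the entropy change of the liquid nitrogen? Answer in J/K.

ΔS = -26.4 J/K

ΔS = ∫dQ_rev/T = m c ln(T₂/T₁) = 209 × 1.94 × ln(68.3/72.9) = -26.4 J/K.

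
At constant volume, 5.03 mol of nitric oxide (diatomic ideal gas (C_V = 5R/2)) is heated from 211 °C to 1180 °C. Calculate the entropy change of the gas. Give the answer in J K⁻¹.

In kelvin: T₁ = 484.15 K, T₂ = 1453.15 K. At constant volume, ΔS = nC_V ln(T₂/T₁) with C_V = 5R/2 = 20.79 J mol⁻¹ K⁻¹.
ΔS = 5.03 × 20.79 × ln(1453.15/484.15) = 115 J/K.

ΔS = 115 J/K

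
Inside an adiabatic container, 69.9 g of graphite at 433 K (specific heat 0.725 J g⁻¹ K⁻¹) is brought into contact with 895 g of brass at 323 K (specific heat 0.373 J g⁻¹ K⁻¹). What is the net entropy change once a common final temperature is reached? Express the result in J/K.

Energy balance: T_f = (m₁c₁T₁ + m₂c₂T₂)/(m₁c₁ + m₂c₂) = 337.5 K.
ΔS₁ = m₁c₁ ln(T_f/T₁) = 50.6775 × ln(337.5/433) = -12.63 J/K.
ΔS₂ = m₂c₂ ln(T_f/T₂) = 333.835 × ln(337.5/323) = 14.66 J/K.
ΔS_total = -12.63 + 14.66 = 2.03 J/K.

ΔS_total = 2.03 J/K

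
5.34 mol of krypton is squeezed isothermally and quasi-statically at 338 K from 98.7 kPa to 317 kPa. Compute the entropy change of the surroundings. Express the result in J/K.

ΔS_surr = 51.8 J/K

For an isothermal ideal gas ΔS_gas = nR ln(P₁/P₂) = 5.34 × 8.314 × ln(98.7/317) = -51.8 J/K.
The process is reversible, so ΔS_surr = −ΔS_gas = 51.8 J/K and ΔS_universe = 0.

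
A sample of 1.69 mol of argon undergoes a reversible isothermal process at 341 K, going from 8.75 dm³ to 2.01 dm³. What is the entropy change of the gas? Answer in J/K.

ΔS_gas = -20.7 J/K

For an isothermal ideal gas ΔS_gas = nR ln(V₂/V₁) = 1.69 × 8.314 × ln(2.01/8.75) = -20.7 J/K.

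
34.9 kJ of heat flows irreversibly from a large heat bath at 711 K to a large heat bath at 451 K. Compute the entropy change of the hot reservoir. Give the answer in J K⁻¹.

ΔS_hot = -49.1 J/K

The hot reservoir loses heat Q, so ΔS_hot = −Q/T_H = −34900/711 = -49.1 J/K.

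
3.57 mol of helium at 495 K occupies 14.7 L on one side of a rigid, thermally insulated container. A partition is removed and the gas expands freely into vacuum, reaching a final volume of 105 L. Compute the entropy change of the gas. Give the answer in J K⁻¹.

No heat is exchanged and no work is done, so the ideal-gas temperature stays constant.
Entropy is a state function; using a reversible isothermal path, ΔS_gas = nR ln(V₂/V₁) = 3.57 × 8.314 × ln(105/14.7) = 58.4 J/K.

ΔS_gas = 58.4 J/K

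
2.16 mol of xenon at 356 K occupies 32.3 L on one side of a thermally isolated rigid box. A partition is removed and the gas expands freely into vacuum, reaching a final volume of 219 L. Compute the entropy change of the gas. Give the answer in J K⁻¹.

For an ideal gas in free expansion Q = 0 and W = 0, so T is unchanged.
Entropy is a state function; using a reversible isothermal path, ΔS_gas = nR ln(V₂/V₁) = 2.16 × 8.314 × ln(219/32.3) = 34.4 J/K.

ΔS_gas = 34.4 J/K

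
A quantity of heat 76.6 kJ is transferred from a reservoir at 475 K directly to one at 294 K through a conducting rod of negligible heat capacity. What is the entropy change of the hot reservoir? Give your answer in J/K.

The hot reservoir loses heat Q, so ΔS_hot = −Q/T_H = −76600/475 = -161 J/K.

ΔS_hot = -161 J/K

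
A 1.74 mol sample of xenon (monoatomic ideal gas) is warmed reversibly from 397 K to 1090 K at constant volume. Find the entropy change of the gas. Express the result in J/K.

At constant volume, ΔS = nC_V ln(T₂/T₁) with C_V = 3R/2 = 12.47 J mol⁻¹ K⁻¹.
ΔS = 1.74 × 12.47 × ln(1090/397) = 21.9 J/K.

ΔS = 21.9 J/K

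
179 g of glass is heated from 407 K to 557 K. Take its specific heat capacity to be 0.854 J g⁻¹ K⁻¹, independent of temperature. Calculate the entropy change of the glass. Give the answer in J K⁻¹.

ΔS = ∫dQ_rev/T = m c ln(T₂/T₁) = 179 × 0.854 × ln(557/407) = 48 J/K.

ΔS = 48 J/K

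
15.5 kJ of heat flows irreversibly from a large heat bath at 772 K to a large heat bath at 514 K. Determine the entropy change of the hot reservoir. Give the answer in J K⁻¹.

ΔS_hot = -20.1 J/K

The hot reservoir loses heat Q, so ΔS_hot = −Q/T_H = −15500/772 = -20.1 J/K.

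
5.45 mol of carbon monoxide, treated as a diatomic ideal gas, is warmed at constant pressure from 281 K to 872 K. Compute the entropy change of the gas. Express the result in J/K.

ΔS = 180 J/K

At constant pressure, ΔS = nC_p ln(T₂/T₁) with C_p = 7R/2 = 29.1 J mol⁻¹ K⁻¹.
ΔS = 5.45 × 29.1 × ln(872/281) = 180 J/K.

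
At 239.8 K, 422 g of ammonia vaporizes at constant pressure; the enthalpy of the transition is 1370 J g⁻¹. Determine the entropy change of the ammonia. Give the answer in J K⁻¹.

Heat absorbed by the substance: Q = mL = 422 × 1370 = 578140 J.
At constant T, ΔS = Q_rev/T = 578140 / 239.8 = 2410 J/K.

ΔS = 2410 J/K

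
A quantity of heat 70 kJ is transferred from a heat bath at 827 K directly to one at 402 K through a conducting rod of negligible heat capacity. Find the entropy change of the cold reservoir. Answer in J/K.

The cold reservoir gains heat Q, so ΔS_cold = +Q/T_C = 70000/402 = 174 J/K.

ΔS_cold = 174 J/K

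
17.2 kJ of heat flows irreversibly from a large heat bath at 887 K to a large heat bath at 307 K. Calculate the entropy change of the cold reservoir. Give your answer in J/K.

ΔS_cold = 56 J/K

The cold reservoir gains heat Q, so ΔS_cold = +Q/T_C = 17200/307 = 56 J/K.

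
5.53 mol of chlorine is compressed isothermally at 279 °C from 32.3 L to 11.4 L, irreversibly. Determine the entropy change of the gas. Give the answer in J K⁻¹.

Entropy is a state function, so ΔS_gas depends only on the end states.
For an isothermal ideal gas ΔS_gas = nR ln(V₂/V₁) = 5.53 × 8.314 × ln(11.4/32.3) = -47.9 J/K.

ΔS_gas = -47.9 J/K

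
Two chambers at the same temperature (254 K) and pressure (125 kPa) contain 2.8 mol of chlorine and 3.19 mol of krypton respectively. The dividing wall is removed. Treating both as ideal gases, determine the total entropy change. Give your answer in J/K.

ΔS_mix = 34.4 J/K

Mole fractions: x_A = 2.8/5.99 = 0.467, x_B = 0.533.
ΔS_mix = −R(n_A ln x_A + n_B ln x_B) = −8.314 × (2.8 ln 0.467 + 3.19 ln 0.533) = 34.4 J/K.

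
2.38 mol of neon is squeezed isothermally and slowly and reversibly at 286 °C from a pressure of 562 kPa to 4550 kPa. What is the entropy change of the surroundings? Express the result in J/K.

ΔS_surr = 41.4 J/K

For an isothermal ideal gas ΔS_gas = nR ln(P₁/P₂) = 2.38 × 8.314 × ln(562/4550) = -41.4 J/K.
The process is reversible, so ΔS_surr = −ΔS_gas = 41.4 J/K and ΔS_universe = 0.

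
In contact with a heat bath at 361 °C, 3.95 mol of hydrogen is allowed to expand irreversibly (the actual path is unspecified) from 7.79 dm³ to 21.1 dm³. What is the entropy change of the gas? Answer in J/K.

ΔS_gas = 32.7 J/K

Entropy is a state function, so ΔS_gas depends only on the end states.
For an isothermal ideal gas ΔS_gas = nR ln(V₂/V₁) = 3.95 × 8.314 × ln(21.1/7.79) = 32.7 J/K.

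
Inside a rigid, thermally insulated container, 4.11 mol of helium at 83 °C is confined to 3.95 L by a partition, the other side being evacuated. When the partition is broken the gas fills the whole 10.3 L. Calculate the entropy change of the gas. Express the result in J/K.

No heat is exchanged and no work is done, so the ideal-gas temperature stays constant.
Entropy is a state function; using a reversible isothermal path, ΔS_gas = nR ln(V₂/V₁) = 4.11 × 8.314 × ln(10.3/3.95) = 32.8 J/K.

ΔS_gas = 32.8 J/K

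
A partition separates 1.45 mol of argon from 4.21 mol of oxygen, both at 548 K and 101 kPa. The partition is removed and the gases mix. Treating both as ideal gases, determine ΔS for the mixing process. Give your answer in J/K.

ΔS_mix = 26.8 J/K

Mole fractions: x_A = 1.45/5.66 = 0.256, x_B = 0.744.
ΔS_mix = −R(n_A ln x_A + n_B ln x_B) = −8.314 × (1.45 ln 0.256 + 4.21 ln 0.744) = 26.8 J/K.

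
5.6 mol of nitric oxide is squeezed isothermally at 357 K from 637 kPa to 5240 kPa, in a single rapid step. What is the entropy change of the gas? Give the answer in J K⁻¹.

Entropy is a state function, so ΔS_gas depends only on the end states.
For an isothermal ideal gas ΔS_gas = nR ln(P₁/P₂) = 5.6 × 8.314 × ln(637/5240) = -98.1 J/K.

ΔS_gas = -98.1 J/K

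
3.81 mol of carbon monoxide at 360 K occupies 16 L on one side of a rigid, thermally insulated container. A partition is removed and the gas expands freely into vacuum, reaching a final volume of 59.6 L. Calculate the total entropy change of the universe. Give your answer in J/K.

No heat is exchanged and no work is done, so the ideal-gas temperature stays constant.
Entropy is a state function; using a reversible isothermal path, ΔS_gas = nR ln(V₂/V₁) = 3.81 × 8.314 × ln(59.6/16) = 41.7 J/K.
The insulated surroundings exchange no heat, so ΔS_surr = 0 and ΔS_universe = ΔS_gas.

ΔS_universe = 41.7 J/K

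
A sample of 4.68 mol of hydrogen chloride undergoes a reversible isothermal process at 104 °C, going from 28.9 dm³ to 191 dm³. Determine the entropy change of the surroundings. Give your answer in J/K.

For an isothermal ideal gas ΔS_gas = nR ln(V₂/V₁) = 4.68 × 8.314 × ln(191/28.9) = 73.5 J/K.
The process is reversible, so ΔS_surr = −ΔS_gas = -73.5 J/K and ΔS_universe = 0.

ΔS_surr = -73.5 J/K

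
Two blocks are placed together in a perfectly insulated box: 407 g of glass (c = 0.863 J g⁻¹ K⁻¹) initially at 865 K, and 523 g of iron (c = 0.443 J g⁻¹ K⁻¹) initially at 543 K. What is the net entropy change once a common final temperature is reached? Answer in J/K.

ΔS_total = 14.5 J/K

Energy balance: T_f = (m₁c₁T₁ + m₂c₂T₂)/(m₁c₁ + m₂c₂) = 737.02 K.
ΔS₁ = m₁c₁ ln(T_f/T₁) = 351.241 × ln(737.02/865) = -56.24 J/K.
ΔS₂ = m₂c₂ ln(T_f/T₂) = 231.689 × ln(737.02/543) = 70.78 J/K.
ΔS_total = -56.24 + 70.78 = 14.5 J/K.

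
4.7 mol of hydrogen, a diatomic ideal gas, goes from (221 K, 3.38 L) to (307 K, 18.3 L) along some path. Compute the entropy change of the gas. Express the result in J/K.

ΔS = 98.1 J/K

Entropy is a state function: ΔS = nC_V ln(T₂/T₁) + nR ln(V₂/V₁), with C_V = 5R/2 = 20.79 J mol⁻¹ K⁻¹ for a diatomic ideal gas.
ΔS = 4.7 × [20.79 × ln(307/221) + 8.314 × ln(18.3/3.38)] = 98.1 J/K.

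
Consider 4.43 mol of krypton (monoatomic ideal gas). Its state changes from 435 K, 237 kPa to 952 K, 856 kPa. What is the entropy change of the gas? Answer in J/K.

ΔS = 24.8 J/K

ΔS = nC_p ln(T₂/T₁) − nR ln(P₂/P₁), with C_p = 5R/2 = 20.79 J mol⁻¹ K⁻¹ for a monoatomic ideal gas.
ΔS = 4.43 × [20.79 × ln(952/435) − 8.314 × ln(856/237)] = 24.8 J/K.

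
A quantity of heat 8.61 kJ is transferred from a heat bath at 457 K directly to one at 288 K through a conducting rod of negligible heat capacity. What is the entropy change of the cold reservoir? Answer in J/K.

ΔS_cold = 29.9 J/K

The cold reservoir gains heat Q, so ΔS_cold = +Q/T_C = 8610/288 = 29.9 J/K.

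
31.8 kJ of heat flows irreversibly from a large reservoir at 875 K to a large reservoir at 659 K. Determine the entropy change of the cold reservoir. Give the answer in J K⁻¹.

The cold reservoir gains heat Q, so ΔS_cold = +Q/T_C = 31800/659 = 48.3 J/K.

ΔS_cold = 48.3 J/K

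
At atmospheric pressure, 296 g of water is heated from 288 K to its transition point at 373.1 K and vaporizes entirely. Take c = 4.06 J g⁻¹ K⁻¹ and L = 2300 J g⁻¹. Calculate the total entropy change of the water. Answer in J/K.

Warming step: ΔS₁ = m c ln(T_tr/T_i) = 296 × 4.06 × ln(373.1/288) = 311.1 J/K.
Phase change: ΔS₂ = +mL/T_tr = 296 × 2300 / 373.1 = 1825 J/K.
ΔS_total = (311.1) + (1825) = 2140 J/K.

ΔS = 2140 J/K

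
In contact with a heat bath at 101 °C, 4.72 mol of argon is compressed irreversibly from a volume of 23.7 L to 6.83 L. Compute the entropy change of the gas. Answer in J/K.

Entropy is a state function, so ΔS_gas depends only on the end states.
For an isothermal ideal gas ΔS_gas = nR ln(V₂/V₁) = 4.72 × 8.314 × ln(6.83/23.7) = -48.8 J/K.

ΔS_gas = -48.8 J/K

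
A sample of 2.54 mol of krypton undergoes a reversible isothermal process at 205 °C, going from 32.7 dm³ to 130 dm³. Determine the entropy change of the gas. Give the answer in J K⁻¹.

For an isothermal ideal gas ΔS_gas = nR ln(V₂/V₁) = 2.54 × 8.314 × ln(130/32.7) = 29.1 J/K.

ΔS_gas = 29.1 J/K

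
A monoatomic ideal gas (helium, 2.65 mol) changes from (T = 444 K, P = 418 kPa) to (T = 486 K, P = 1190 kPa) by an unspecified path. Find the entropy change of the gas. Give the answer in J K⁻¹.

ΔS = nC_p ln(T₂/T₁) − nR ln(P₂/P₁), with C_p = 5R/2 = 20.79 J mol⁻¹ K⁻¹ for a monoatomic ideal gas.
ΔS = 2.65 × [20.79 × ln(486/444) − 8.314 × ln(1190/418)] = -18.1 J/K.

ΔS = -18.1 J/K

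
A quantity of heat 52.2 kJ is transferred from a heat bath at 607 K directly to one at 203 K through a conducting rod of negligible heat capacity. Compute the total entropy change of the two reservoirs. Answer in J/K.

ΔS_hot = −Q/T_H = −52200/607 = -86 J/K and ΔS_cold = +Q/T_C = 52200/203 = 257.1 J/K.
ΔS_total = -86 + 257.1 = 171 J/K, positive as the second law requires.

ΔS_total = 171 J/K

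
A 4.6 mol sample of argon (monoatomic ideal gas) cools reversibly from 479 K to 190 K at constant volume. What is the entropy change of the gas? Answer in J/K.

At constant volume, ΔS = nC_V ln(T₂/T₁) with C_V = 3R/2 = 12.47 J mol⁻¹ K⁻¹.
ΔS = 4.6 × 12.47 × ln(190/479) = -53 J/K.

ΔS = -53 J/K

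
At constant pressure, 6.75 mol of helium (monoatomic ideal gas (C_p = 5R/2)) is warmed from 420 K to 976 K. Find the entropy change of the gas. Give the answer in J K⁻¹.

ΔS = 118 J/K

At constant pressure, ΔS = nC_p ln(T₂/T₁) with C_p = 5R/2 = 20.79 J mol⁻¹ K⁻¹.
ΔS = 6.75 × 20.79 × ln(976/420) = 118 J/K.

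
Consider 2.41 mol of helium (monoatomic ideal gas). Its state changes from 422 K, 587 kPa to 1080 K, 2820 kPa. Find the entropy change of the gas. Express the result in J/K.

ΔS = 15.6 J/K

ΔS = nC_p ln(T₂/T₁) − nR ln(P₂/P₁), with C_p = 5R/2 = 20.79 J mol⁻¹ K⁻¹ for a monoatomic ideal gas.
ΔS = 2.41 × [20.79 × ln(1080/422) − 8.314 × ln(2820/587)] = 15.6 J/K.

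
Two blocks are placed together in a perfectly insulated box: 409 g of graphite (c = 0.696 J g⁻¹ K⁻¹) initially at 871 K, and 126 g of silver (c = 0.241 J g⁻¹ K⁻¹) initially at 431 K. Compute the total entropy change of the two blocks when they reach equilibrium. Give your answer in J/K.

Energy balance: T_f = (m₁c₁T₁ + m₂c₂T₂)/(m₁c₁ + m₂c₂) = 828.59 K.
ΔS₁ = m₁c₁ ln(T_f/T₁) = 284.664 × ln(828.59/871) = -14.21 J/K.
ΔS₂ = m₂c₂ ln(T_f/T₂) = 30.366 × ln(828.59/431) = 19.85 J/K.
ΔS_total = -14.21 + 19.85 = 5.64 J/K.

ΔS_total = 5.64 J/K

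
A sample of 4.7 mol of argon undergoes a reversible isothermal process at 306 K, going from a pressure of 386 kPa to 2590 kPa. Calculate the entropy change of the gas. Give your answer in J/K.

ΔS_gas = -74.4 J/K

For an isothermal ideal gas ΔS_gas = nR ln(P₁/P₂) = 4.7 × 8.314 × ln(386/2590) = -74.4 J/K.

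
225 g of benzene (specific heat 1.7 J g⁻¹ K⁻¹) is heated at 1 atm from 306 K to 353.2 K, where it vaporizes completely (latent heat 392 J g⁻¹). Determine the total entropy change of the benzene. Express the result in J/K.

Warming step: ΔS₁ = m c ln(T_tr/T_i) = 225 × 1.7 × ln(353.2/306) = 54.87 J/K.
Phase change: ΔS₂ = +mL/T_tr = 225 × 392 / 353.2 = 249.7 J/K.
ΔS_total = (54.87) + (249.7) = 305 J/K.

ΔS = 305 J/K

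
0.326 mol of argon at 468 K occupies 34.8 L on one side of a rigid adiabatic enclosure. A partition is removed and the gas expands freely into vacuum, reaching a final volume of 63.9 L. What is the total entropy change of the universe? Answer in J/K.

For an ideal gas in free expansion Q = 0 and W = 0, so T is unchanged.
Entropy is a state function; using a reversible isothermal path, ΔS_gas = nR ln(V₂/V₁) = 0.326 × 8.314 × ln(63.9/34.8) = 1.65 J/K.
The insulated surroundings exchange no heat, so ΔS_surr = 0 and ΔS_universe = ΔS_gas.

ΔS_universe = 1.65 J/K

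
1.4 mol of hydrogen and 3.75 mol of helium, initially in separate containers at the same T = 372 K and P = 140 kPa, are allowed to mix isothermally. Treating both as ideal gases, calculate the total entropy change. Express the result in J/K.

ΔS_mix = 25.1 J/K

Mole fractions: x_A = 1.4/5.15 = 0.272, x_B = 0.728.
ΔS_mix = −R(n_A ln x_A + n_B ln x_B) = −8.314 × (1.4 ln 0.272 + 3.75 ln 0.728) = 25.1 J/K.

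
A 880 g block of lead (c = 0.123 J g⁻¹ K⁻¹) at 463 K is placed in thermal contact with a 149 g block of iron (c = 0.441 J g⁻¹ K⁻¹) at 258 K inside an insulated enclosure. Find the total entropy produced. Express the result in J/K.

ΔS_total = 6.59 J/K

Energy balance: T_f = (m₁c₁T₁ + m₂c₂T₂)/(m₁c₁ + m₂c₂) = 385.56 K.
ΔS₁ = m₁c₁ ln(T_f/T₁) = 108.24 × ln(385.56/463) = -19.81 J/K.
ΔS₂ = m₂c₂ ln(T_f/T₂) = 65.709 × ln(385.56/258) = 26.4 J/K.
ΔS_total = -19.81 + 26.4 = 6.59 J/K.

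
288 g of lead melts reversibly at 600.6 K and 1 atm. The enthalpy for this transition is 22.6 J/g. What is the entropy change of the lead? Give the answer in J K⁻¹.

ΔS = 10.8 J/K

Heat absorbed by the substance: Q = mL = 288 × 22.6 = 6508.8 J.
At constant T, ΔS = Q_rev/T = 6508.8 / 600.6 = 10.8 J/K.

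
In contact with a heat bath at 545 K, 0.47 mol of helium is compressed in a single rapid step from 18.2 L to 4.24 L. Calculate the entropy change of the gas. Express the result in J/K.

ΔS_gas = -5.69 J/K

Entropy is a state function, so ΔS_gas depends only on the end states.
For an isothermal ideal gas ΔS_gas = nR ln(V₂/V₁) = 0.47 × 8.314 × ln(4.24/18.2) = -5.69 J/K.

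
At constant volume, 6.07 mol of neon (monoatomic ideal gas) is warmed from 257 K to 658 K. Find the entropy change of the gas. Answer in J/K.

ΔS = 71.2 J/K

At constant volume, ΔS = nC_V ln(T₂/T₁) with C_V = 3R/2 = 12.47 J mol⁻¹ K⁻¹.
ΔS = 6.07 × 12.47 × ln(658/257) = 71.2 J/K.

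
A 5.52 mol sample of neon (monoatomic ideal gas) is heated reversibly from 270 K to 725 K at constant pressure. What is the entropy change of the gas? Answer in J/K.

At constant pressure, ΔS = nC_p ln(T₂/T₁) with C_p = 5R/2 = 20.79 J mol⁻¹ K⁻¹.
ΔS = 5.52 × 20.79 × ln(725/270) = 113 J/K.

ΔS = 113 J/K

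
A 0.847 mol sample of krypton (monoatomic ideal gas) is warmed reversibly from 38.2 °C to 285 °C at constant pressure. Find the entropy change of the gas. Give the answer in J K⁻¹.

ΔS = 10.3 J/K

In kelvin: T₁ = 311.35 K, T₂ = 558.15 K. At constant pressure, ΔS = nC_p ln(T₂/T₁) with C_p = 5R/2 = 20.79 J mol⁻¹ K⁻¹.
ΔS = 0.847 × 20.79 × ln(558.15/311.35) = 10.3 J/K.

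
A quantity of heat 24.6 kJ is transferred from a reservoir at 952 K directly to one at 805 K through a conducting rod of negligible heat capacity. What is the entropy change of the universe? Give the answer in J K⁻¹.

ΔS_hot = −Q/T_H = −24600/952 = -25.84 J/K and ΔS_cold = +Q/T_C = 24600/805 = 30.56 J/K.
ΔS_total = -25.84 + 30.56 = 4.72 J/K, positive as the second law requires.

ΔS_total = 4.72 J/K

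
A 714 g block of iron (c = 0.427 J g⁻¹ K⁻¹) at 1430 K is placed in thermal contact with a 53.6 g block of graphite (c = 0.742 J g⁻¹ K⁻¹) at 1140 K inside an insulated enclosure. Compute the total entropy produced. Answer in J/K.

ΔS_total = 0.853 J/K

Energy balance: T_f = (m₁c₁T₁ + m₂c₂T₂)/(m₁c₁ + m₂c₂) = 1396.5 K.
ΔS₁ = m₁c₁ ln(T_f/T₁) = 304.878 × ln(1396.5/1430) = -7.2196 J/K.
ΔS₂ = m₂c₂ ln(T_f/T₂) = 39.7712 × ln(1396.5/1140) = 8.0722 J/K.
ΔS_total = -7.2196 + 8.0722 = 0.853 J/K.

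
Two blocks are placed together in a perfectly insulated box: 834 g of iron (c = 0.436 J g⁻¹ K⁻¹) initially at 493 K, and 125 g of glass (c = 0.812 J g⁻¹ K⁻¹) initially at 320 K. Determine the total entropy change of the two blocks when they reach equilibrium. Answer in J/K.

ΔS_total = 6.81 J/K

Energy balance: T_f = (m₁c₁T₁ + m₂c₂T₂)/(m₁c₁ + m₂c₂) = 455.25 K.
ΔS₁ = m₁c₁ ln(T_f/T₁) = 363.624 × ln(455.25/493) = -28.97 J/K.
ΔS₂ = m₂c₂ ln(T_f/T₂) = 101.5 × ln(455.25/320) = 35.78 J/K.
ΔS_total = -28.97 + 35.78 = 6.81 J/K.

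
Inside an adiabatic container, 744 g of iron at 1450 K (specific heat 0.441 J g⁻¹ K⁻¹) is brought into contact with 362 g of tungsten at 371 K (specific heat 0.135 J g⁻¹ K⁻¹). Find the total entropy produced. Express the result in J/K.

Energy balance: T_f = (m₁c₁T₁ + m₂c₂T₂)/(m₁c₁ + m₂c₂) = 1310.1 K.
ΔS₁ = m₁c₁ ln(T_f/T₁) = 328.104 × ln(1310.1/1450) = -33.28 J/K.
ΔS₂ = m₂c₂ ln(T_f/T₂) = 48.87 × ln(1310.1/371) = 61.66 J/K.
ΔS_total = -33.28 + 61.66 = 28.4 J/K.

ΔS_total = 28.4 J/K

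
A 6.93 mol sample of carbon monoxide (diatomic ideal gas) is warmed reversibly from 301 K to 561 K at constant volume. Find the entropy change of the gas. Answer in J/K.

ΔS = 89.7 J/K

At constant volume, ΔS = nC_V ln(T₂/T₁) with C_V = 5R/2 = 20.79 J mol⁻¹ K⁻¹.
ΔS = 6.93 × 20.79 × ln(561/301) = 89.7 J/K.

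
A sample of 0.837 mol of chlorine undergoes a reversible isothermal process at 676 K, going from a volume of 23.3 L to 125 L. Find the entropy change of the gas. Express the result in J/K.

For an isothermal ideal gas ΔS_gas = nR ln(V₂/V₁) = 0.837 × 8.314 × ln(125/23.3) = 11.7 J/K.

ΔS_gas = 11.7 J/K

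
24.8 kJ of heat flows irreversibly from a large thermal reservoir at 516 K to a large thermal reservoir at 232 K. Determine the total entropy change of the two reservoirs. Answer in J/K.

ΔS_hot = −Q/T_H = −24800/516 = -48.06 J/K and ΔS_cold = +Q/T_C = 24800/232 = 106.9 J/K.
ΔS_total = -48.06 + 106.9 = 58.8 J/K, positive as the second law requires.

ΔS_total = 58.8 J/K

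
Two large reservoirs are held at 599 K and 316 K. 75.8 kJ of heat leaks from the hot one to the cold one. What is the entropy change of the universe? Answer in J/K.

ΔS_hot = −Q/T_H = −75800/599 = -126.5 J/K and ΔS_cold = +Q/T_C = 75800/316 = 239.9 J/K.
ΔS_total = -126.5 + 239.9 = 113 J/K, positive as the second law requires.

ΔS_total = 113 J/K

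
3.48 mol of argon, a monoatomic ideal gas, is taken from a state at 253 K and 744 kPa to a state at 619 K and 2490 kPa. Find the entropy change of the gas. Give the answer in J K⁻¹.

ΔS = nC_p ln(T₂/T₁) − nR ln(P₂/P₁), with C_p = 5R/2 = 20.79 J mol⁻¹ K⁻¹ for a monoatomic ideal gas.
ΔS = 3.48 × [20.79 × ln(619/253) − 8.314 × ln(2490/744)] = 29.8 J/K.

ΔS = 29.8 J/K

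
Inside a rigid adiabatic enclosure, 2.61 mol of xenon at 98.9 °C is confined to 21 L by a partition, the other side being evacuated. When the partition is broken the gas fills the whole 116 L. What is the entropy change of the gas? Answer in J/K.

ΔS_gas = 37.1 J/K

No heat is exchanged and no work is done, so the ideal-gas temperature stays constant.
Entropy is a state function; using a reversible isothermal path, ΔS_gas = nR ln(V₂/V₁) = 2.61 × 8.314 × ln(116/21) = 37.1 J/K.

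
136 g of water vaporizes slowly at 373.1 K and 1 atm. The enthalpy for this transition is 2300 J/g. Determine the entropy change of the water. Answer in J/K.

ΔS = 838 J/K

Heat absorbed by the substance: Q = mL = 136 × 2300 = 312800 J.
At constant T, ΔS = Q_rev/T = 312800 / 373.1 = 838 J/K.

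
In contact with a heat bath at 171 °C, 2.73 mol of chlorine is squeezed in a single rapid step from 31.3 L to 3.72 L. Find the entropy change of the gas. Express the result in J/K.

Entropy is a state function, so ΔS_gas depends only on the end states.
For an isothermal ideal gas ΔS_gas = nR ln(V₂/V₁) = 2.73 × 8.314 × ln(3.72/31.3) = -48.3 J/K.

ΔS_gas = -48.3 J/K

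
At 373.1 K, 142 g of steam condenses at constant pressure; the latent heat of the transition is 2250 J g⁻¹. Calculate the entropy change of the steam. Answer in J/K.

ΔS = -856 J/K

Heat released by the substance: Q = −mL = −142 × 2250 = −319500 J.
At constant T, ΔS = Q_rev/T = −319500 / 373.1 = -856 J/K.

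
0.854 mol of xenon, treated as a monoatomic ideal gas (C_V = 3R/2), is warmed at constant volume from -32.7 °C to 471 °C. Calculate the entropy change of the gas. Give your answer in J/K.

ΔS = 12 J/K

In kelvin: T₁ = 240.45 K, T₂ = 744.15 K. At constant volume, ΔS = nC_V ln(T₂/T₁) with C_V = 3R/2 = 12.47 J mol⁻¹ K⁻¹.
ΔS = 0.854 × 12.47 × ln(744.15/240.45) = 12 J/K.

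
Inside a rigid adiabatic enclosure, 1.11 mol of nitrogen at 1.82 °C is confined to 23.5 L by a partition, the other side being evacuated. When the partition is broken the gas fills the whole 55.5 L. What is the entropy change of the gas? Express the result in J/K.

No heat is exchanged and no work is done, so the ideal-gas temperature stays constant.
Entropy is a state function; using a reversible isothermal path, ΔS_gas = nR ln(V₂/V₁) = 1.11 × 8.314 × ln(55.5/23.5) = 7.93 J/K.

ΔS_gas = 7.93 J/K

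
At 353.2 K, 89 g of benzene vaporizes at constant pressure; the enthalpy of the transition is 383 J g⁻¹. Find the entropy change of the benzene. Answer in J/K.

Heat absorbed by the substance: Q = mL = 89 × 383 = 34087 J.
At constant T, ΔS = Q_rev/T = 34087 / 353.2 = 96.5 J/K.

ΔS = 96.5 J/K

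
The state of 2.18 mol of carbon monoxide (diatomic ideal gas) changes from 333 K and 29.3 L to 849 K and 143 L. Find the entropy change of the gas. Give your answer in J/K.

Entropy is a state function: ΔS = nC_V ln(T₂/T₁) + nR ln(V₂/V₁), with C_V = 5R/2 = 20.79 J mol⁻¹ K⁻¹ for a diatomic ideal gas.
ΔS = 2.18 × [20.79 × ln(849/333) + 8.314 × ln(143/29.3)] = 71.1 J/K.

ΔS = 71.1 J/K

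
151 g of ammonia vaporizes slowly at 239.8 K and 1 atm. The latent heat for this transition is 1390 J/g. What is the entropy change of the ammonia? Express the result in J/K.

ΔS = 875 J/K

Heat absorbed by the substance: Q = mL = 151 × 1390 = 209890 J.
At constant T, ΔS = Q_rev/T = 209890 / 239.8 = 875 J/K.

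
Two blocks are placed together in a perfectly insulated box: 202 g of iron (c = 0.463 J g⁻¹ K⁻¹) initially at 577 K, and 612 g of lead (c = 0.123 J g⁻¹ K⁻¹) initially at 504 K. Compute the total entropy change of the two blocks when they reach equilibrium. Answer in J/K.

ΔS_total = 0.379 J/K

Energy balance: T_f = (m₁c₁T₁ + m₂c₂T₂)/(m₁c₁ + m₂c₂) = 544.45 K.
ΔS₁ = m₁c₁ ln(T_f/T₁) = 93.526 × ln(544.45/577) = -5.43135 J/K.
ΔS₂ = m₂c₂ ln(T_f/T₂) = 75.276 × ln(544.45/504) = 5.81077 J/K.
ΔS_total = -5.43135 + 5.81077 = 0.379 J/K.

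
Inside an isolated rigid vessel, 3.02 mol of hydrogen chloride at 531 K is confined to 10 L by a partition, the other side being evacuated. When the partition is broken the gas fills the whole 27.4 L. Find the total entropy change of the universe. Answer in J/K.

ΔS_universe = 25.3 J/K

No heat is exchanged and no work is done, so the ideal-gas temperature stays constant.
Entropy is a state function; using a reversible isothermal path, ΔS_gas = nR ln(V₂/V₁) = 3.02 × 8.314 × ln(27.4/10) = 25.3 J/K.
The insulated surroundings exchange no heat, so ΔS_surr = 0 and ΔS_universe = ΔS_gas.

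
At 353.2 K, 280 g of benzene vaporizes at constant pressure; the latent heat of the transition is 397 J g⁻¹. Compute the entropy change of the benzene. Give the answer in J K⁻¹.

ΔS = 315 J/K

Heat absorbed by the substance: Q = mL = 280 × 397 = 111160 J.
At constant T, ΔS = Q_rev/T = 111160 / 353.2 = 315 J/K.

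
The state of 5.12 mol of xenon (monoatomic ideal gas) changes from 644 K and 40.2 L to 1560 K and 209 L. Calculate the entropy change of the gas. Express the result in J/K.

Entropy is a state function: ΔS = nC_V ln(T₂/T₁) + nR ln(V₂/V₁), with C_V = 3R/2 = 12.47 J mol⁻¹ K⁻¹ for a monoatomic ideal gas.
ΔS = 5.12 × [12.47 × ln(1560/644) + 8.314 × ln(209/40.2)] = 127 J/K.

ΔS = 127 J/K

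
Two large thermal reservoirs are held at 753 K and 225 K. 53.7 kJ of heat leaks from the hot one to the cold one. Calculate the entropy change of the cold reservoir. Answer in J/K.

The cold reservoir gains heat Q, so ΔS_cold = +Q/T_C = 53700/225 = 239 J/K.

ΔS_cold = 239 J/K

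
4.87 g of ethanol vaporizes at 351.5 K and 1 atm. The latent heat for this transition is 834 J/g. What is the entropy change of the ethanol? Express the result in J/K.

ΔS = 11.6 J/K

Heat absorbed by the substance: Q = mL = 4.87 × 834 = 4061.58 J.
At constant T, ΔS = Q_rev/T = 4061.58 / 351.5 = 11.6 J/K.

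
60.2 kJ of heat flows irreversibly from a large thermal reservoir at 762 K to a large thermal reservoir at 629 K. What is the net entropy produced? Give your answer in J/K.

ΔS_hot = −Q/T_H = −60200/762 = -79 J/K and ΔS_cold = +Q/T_C = 60200/629 = 95.71 J/K.
ΔS_total = -79 + 95.71 = 16.7 J/K, positive as the second law requires.

ΔS_total = 16.7 J/K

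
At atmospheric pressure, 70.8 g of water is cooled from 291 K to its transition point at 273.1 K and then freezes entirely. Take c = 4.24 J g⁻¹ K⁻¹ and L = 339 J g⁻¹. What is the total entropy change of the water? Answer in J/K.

ΔS = -107 J/K

Cooling step: ΔS₁ = m c ln(T_tr/T_i) = 70.8 × 4.24 × ln(273.1/291) = -19.06 J/K.
Phase change: ΔS₂ = −mL/T_tr = −70.8 × 339 / 273.1 = -87.88 J/K.
ΔS_total = (-19.06) + (-87.88) = -107 J/K.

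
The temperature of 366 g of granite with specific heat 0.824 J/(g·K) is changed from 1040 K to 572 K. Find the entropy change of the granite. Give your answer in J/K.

ΔS = ∫dQ_rev/T = m c ln(T₂/T₁) = 366 × 0.824 × ln(572/1040) = -180 J/K.

ΔS = -180 J/K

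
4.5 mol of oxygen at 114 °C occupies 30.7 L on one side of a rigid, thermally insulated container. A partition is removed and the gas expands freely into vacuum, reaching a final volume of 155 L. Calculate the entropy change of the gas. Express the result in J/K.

No heat is exchanged and no work is done, so the ideal-gas temperature stays constant.
Entropy is a state function; using a reversible isothermal path, ΔS_gas = nR ln(V₂/V₁) = 4.5 × 8.314 × ln(155/30.7) = 60.6 J/K.

ΔS_gas = 60.6 J/K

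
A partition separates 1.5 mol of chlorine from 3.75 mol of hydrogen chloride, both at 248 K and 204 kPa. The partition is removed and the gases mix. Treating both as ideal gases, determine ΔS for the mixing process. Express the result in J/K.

Mole fractions: x_A = 1.5/5.25 = 0.286, x_B = 0.714.
ΔS_mix = −R(n_A ln x_A + n_B ln x_B) = −8.314 × (1.5 ln 0.286 + 3.75 ln 0.714) = 26.1 J/K.

ΔS_mix = 26.1 J/K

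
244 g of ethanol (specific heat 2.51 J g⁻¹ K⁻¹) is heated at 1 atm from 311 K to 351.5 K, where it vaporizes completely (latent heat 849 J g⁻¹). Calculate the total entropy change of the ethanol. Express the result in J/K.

ΔS = 664 J/K

Warming step: ΔS₁ = m c ln(T_tr/T_i) = 244 × 2.51 × ln(351.5/311) = 74.97 J/K.
Phase change: ΔS₂ = +mL/T_tr = 244 × 849 / 351.5 = 589.3 J/K.
ΔS_total = (74.97) + (589.3) = 664 J/K.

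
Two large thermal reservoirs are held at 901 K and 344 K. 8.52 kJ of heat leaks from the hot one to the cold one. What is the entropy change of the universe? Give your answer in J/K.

ΔS_total = 15.3 J/K

ΔS_hot = −Q/T_H = −8520/901 = -9.456 J/K and ΔS_cold = +Q/T_C = 8520/344 = 24.77 J/K.
ΔS_total = -9.456 + 24.77 = 15.3 J/K, positive as the second law requires.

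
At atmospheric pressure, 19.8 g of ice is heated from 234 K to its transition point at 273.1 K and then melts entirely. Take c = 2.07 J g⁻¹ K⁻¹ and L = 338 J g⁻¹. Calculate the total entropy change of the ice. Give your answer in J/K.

Warming step: ΔS₁ = m c ln(T_tr/T_i) = 19.8 × 2.07 × ln(273.1/234) = 6.333 J/K.
Phase change: ΔS₂ = +mL/T_tr = 19.8 × 338 / 273.1 = 24.51 J/K.
ΔS_total = (6.333) + (24.51) = 30.8 J/K.

ΔS = 30.8 J/K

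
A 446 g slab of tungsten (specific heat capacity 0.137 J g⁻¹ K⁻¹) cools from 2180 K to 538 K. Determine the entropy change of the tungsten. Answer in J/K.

ΔS = ∫dQ_rev/T = m c ln(T₂/T₁) = 446 × 0.137 × ln(538/2180) = -85.5 J/K.

ΔS = -85.5 J/K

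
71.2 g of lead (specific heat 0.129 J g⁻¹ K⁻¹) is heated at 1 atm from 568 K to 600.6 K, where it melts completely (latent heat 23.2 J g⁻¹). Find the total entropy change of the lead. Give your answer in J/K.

Warming step: ΔS₁ = m c ln(T_tr/T_i) = 71.2 × 0.129 × ln(600.6/568) = 0.5126 J/K.
Phase change: ΔS₂ = +mL/T_tr = 71.2 × 23.2 / 600.6 = 2.75 J/K.
ΔS_total = (0.5126) + (2.75) = 3.26 J/K.

ΔS = 3.26 J/K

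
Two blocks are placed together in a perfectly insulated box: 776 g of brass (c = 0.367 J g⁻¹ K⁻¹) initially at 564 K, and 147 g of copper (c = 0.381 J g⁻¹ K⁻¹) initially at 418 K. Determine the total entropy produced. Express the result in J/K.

Energy balance: T_f = (m₁c₁T₁ + m₂c₂T₂)/(m₁c₁ + m₂c₂) = 540.01 K.
ΔS₁ = m₁c₁ ln(T_f/T₁) = 284.792 × ln(540.01/564) = -12.38 J/K.
ΔS₂ = m₂c₂ ln(T_f/T₂) = 56.007 × ln(540.01/418) = 14.34 J/K.
ΔS_total = -12.38 + 14.34 = 1.96 J/K.

ΔS_total = 1.96 J/K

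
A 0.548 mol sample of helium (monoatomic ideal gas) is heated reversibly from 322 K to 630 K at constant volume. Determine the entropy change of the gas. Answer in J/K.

ΔS = 4.59 J/K

At constant volume, ΔS = nC_V ln(T₂/T₁) with C_V = 3R/2 = 12.47 J mol⁻¹ K⁻¹.
ΔS = 0.548 × 12.47 × ln(630/322) = 4.59 J/K.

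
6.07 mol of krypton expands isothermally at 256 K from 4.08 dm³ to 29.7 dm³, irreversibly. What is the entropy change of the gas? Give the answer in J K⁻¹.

ΔS_gas = 100 J/K

Entropy is a state function, so ΔS_gas depends only on the end states.
For an isothermal ideal gas ΔS_gas = nR ln(V₂/V₁) = 6.07 × 8.314 × ln(29.7/4.08) = 100 J/K.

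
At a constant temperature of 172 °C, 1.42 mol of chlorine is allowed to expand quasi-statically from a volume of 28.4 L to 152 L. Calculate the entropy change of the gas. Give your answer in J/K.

ΔS_gas = 19.8 J/K

For an isothermal ideal gas ΔS_gas = nR ln(V₂/V₁) = 1.42 × 8.314 × ln(152/28.4) = 19.8 J/K.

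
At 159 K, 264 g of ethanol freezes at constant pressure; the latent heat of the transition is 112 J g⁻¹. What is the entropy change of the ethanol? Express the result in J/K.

Heat released by the substance: Q = −mL = −264 × 112 = −29568 J.
At constant T, ΔS = Q_rev/T = −29568 / 159 = -186 J/K.

ΔS = -186 J/K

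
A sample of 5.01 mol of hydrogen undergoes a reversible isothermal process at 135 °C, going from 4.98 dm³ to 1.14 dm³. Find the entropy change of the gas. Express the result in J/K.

For an isothermal ideal gas ΔS_gas = nR ln(V₂/V₁) = 5.01 × 8.314 × ln(1.14/4.98) = -61.4 J/K.

ΔS_gas = -61.4 J/K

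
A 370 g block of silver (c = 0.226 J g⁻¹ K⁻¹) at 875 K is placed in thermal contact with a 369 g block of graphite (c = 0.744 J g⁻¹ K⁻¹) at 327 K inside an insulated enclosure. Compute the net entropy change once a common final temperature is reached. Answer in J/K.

Energy balance: T_f = (m₁c₁T₁ + m₂c₂T₂)/(m₁c₁ + m₂c₂) = 454.94 K.
ΔS₁ = m₁c₁ ln(T_f/T₁) = 83.62 × ln(454.94/875) = -54.69 J/K.
ΔS₂ = m₂c₂ ln(T_f/T₂) = 274.536 × ln(454.94/327) = 90.66 J/K.
ΔS_total = -54.69 + 90.66 = 36 J/K.

ΔS_total = 36 J/K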